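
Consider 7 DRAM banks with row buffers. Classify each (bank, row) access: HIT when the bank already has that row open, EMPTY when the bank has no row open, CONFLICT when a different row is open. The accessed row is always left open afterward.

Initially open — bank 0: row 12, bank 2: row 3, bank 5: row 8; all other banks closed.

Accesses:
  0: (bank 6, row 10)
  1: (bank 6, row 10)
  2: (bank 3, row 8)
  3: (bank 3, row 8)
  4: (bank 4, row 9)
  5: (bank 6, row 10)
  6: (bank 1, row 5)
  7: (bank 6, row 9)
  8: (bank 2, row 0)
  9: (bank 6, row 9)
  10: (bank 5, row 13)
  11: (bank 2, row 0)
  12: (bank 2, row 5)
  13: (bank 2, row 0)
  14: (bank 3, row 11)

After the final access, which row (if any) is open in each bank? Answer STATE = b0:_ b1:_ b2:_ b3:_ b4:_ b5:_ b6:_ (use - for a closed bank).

  [0] b6 r10: no row ⇒ E
  [1] b6 r10: had r10 ⇒ H
  [2] b3 r8: no row ⇒ E
  [3] b3 r8: had r8 ⇒ H
  [4] b4 r9: no row ⇒ E
  [5] b6 r10: had r10 ⇒ H
  [6] b1 r5: no row ⇒ E
  [7] b6 r9: had r10 ⇒ C
  [8] b2 r0: had r3 ⇒ C
  [9] b6 r9: had r9 ⇒ H
  [10] b5 r13: had r8 ⇒ C
  [11] b2 r0: had r0 ⇒ H
  [12] b2 r5: had r0 ⇒ C
  [13] b2 r0: had r5 ⇒ C
  [14] b3 r11: had r8 ⇒ C

STATE = b0:12 b1:5 b2:0 b3:11 b4:9 b5:13 b6:9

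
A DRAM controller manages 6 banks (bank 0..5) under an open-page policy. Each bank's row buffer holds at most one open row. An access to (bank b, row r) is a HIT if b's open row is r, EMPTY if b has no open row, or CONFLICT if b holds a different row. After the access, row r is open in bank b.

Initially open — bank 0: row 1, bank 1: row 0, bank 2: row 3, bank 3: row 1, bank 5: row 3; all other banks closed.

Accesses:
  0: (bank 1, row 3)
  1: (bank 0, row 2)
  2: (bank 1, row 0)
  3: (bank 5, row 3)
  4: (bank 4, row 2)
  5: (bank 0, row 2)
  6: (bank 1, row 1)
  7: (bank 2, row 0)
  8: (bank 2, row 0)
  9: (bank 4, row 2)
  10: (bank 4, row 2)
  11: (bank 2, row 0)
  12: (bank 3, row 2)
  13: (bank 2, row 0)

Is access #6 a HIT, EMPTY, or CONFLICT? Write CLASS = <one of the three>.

CLASS = CONFLICT

  [0] b1 r3: had r0 ⇒ C
  [1] b0 r2: had r1 ⇒ C
  [2] b1 r0: had r3 ⇒ C
  [3] b5 r3: had r3 ⇒ H
  [4] b4 r2: no row ⇒ E
  [5] b0 r2: had r2 ⇒ H
  [6] b1 r1: had r0 ⇒ C
  [7] b2 r0: had r3 ⇒ C
  [8] b2 r0: had r0 ⇒ H
  [9] b4 r2: had r2 ⇒ H
  [10] b4 r2: had r2 ⇒ H
  [11] b2 r0: had r0 ⇒ H
  [12] b3 r2: had r1 ⇒ C
  [13] b2 r0: had r0 ⇒ H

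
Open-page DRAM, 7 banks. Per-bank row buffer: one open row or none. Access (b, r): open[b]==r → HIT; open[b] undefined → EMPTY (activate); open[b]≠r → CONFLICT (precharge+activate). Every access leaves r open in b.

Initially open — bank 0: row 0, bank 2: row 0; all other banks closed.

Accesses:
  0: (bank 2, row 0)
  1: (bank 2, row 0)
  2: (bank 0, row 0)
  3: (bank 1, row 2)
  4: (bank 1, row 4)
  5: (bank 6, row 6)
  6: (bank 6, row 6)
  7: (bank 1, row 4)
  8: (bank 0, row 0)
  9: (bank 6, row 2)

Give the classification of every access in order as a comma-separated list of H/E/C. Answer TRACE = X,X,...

  [0] b2 r0: had r0 ⇒ H
  [1] b2 r0: had r0 ⇒ H
  [2] b0 r0: had r0 ⇒ H
  [3] b1 r2: no row ⇒ E
  [4] b1 r4: had r2 ⇒ C
  [5] b6 r6: no row ⇒ E
  [6] b6 r6: had r6 ⇒ H
  [7] b1 r4: had r4 ⇒ H
  [8] b0 r0: had r0 ⇒ H
  [9] b6 r2: had r6 ⇒ C

TRACE = H,H,H,E,C,E,H,H,H,C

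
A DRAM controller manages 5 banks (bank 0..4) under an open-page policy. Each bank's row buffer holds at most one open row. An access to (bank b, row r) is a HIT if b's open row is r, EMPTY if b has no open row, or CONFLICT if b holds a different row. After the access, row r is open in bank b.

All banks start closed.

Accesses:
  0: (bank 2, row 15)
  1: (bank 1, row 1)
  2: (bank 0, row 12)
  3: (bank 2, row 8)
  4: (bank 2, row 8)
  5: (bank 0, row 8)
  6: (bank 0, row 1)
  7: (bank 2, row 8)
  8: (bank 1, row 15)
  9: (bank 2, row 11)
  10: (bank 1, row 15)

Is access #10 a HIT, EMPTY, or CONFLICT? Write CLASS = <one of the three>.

CLASS = HIT

#0 (2,15) E
#1 (1,1) E
#2 (0,12) E
#3 (2,8) C  (was 15)
#4 (2,8) H  (was 8)
#5 (0,8) C  (was 12)
#6 (0,1) C  (was 8)
#7 (2,8) H  (was 8)
#8 (1,15) C  (was 1)
#9 (2,11) C  (was 8)
#10 (1,15) H  (was 15)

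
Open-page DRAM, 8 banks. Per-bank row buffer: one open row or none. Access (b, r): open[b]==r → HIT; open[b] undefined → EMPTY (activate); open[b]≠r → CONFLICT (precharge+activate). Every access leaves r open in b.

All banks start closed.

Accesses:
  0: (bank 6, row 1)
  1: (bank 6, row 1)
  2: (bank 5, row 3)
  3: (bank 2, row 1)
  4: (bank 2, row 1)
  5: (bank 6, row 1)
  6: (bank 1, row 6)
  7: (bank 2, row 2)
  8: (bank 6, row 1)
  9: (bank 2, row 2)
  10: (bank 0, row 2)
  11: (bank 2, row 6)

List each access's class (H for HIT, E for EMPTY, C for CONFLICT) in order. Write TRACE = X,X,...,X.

step 0: bank6 None->1 [EMPTY]
step 1: bank6 1->1 [HIT]
step 2: bank5 None->3 [EMPTY]
step 3: bank2 None->1 [EMPTY]
step 4: bank2 1->1 [HIT]
step 5: bank6 1->1 [HIT]
step 6: bank1 None->6 [EMPTY]
step 7: bank2 1->2 [CONFLICT]
step 8: bank6 1->1 [HIT]
step 9: bank2 2->2 [HIT]
step 10: bank0 None->2 [EMPTY]
step 11: bank2 2->6 [CONFLICT]

TRACE = E,H,E,E,H,H,E,C,H,H,E,C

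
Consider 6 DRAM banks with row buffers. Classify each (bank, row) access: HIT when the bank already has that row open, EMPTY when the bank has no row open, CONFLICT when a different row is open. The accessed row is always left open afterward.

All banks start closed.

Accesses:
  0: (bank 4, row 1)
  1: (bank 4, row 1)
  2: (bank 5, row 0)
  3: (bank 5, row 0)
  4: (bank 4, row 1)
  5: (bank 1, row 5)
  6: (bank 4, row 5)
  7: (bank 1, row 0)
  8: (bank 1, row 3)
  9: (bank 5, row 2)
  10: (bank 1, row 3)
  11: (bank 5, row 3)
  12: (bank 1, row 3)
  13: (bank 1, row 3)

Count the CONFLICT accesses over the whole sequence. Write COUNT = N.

COUNT = 5

  [0] b4 r1: no row ⇒ E
  [1] b4 r1: had r1 ⇒ H
  [2] b5 r0: no row ⇒ E
  [3] b5 r0: had r0 ⇒ H
  [4] b4 r1: had r1 ⇒ H
  [5] b1 r5: no row ⇒ E
  [6] b4 r5: had r1 ⇒ C
  [7] b1 r0: had r5 ⇒ C
  [8] b1 r3: had r0 ⇒ C
  [9] b5 r2: had r0 ⇒ C
  [10] b1 r3: had r3 ⇒ H
  [11] b5 r3: had r2 ⇒ C
  [12] b1 r3: had r3 ⇒ H
  [13] b1 r3: had r3 ⇒ H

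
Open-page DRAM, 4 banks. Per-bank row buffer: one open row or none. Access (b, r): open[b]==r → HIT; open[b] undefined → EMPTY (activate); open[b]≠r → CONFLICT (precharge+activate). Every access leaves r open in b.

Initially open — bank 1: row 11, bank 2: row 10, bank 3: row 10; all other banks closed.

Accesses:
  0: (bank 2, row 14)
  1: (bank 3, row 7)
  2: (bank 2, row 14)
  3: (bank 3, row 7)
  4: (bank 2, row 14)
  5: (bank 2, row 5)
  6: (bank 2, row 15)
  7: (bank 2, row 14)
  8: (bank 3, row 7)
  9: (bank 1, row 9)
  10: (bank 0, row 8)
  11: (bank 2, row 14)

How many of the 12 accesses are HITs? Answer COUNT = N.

step 0: bank2 10->14 [CONFLICT]
step 1: bank3 10->7 [CONFLICT]
step 2: bank2 14->14 [HIT]
step 3: bank3 7->7 [HIT]
step 4: bank2 14->14 [HIT]
step 5: bank2 14->5 [CONFLICT]
step 6: bank2 5->15 [CONFLICT]
step 7: bank2 15->14 [CONFLICT]
step 8: bank3 7->7 [HIT]
step 9: bank1 11->9 [CONFLICT]
step 10: bank0 None->8 [EMPTY]
step 11: bank2 14->14 [HIT]

COUNT = 5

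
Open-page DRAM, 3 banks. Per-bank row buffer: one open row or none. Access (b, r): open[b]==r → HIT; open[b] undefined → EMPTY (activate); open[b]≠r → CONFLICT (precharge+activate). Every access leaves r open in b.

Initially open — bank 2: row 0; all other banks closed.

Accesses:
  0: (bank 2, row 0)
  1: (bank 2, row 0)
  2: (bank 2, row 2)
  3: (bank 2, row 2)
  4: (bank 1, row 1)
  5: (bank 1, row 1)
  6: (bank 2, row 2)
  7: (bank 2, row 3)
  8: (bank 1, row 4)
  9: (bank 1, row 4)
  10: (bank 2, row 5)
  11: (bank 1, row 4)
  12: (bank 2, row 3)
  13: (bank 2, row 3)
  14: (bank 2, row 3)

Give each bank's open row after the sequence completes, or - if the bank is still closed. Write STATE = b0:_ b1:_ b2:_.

STATE = b0:- b1:4 b2:3

#0 (2,0) H  (was 0)
#1 (2,0) H  (was 0)
#2 (2,2) C  (was 0)
#3 (2,2) H  (was 2)
#4 (1,1) E
#5 (1,1) H  (was 1)
#6 (2,2) H  (was 2)
#7 (2,3) C  (was 2)
#8 (1,4) C  (was 1)
#9 (1,4) H  (was 4)
#10 (2,5) C  (was 3)
#11 (1,4) H  (was 4)
#12 (2,3) C  (was 5)
#13 (2,3) H  (was 3)
#14 (2,3) H  (was 3)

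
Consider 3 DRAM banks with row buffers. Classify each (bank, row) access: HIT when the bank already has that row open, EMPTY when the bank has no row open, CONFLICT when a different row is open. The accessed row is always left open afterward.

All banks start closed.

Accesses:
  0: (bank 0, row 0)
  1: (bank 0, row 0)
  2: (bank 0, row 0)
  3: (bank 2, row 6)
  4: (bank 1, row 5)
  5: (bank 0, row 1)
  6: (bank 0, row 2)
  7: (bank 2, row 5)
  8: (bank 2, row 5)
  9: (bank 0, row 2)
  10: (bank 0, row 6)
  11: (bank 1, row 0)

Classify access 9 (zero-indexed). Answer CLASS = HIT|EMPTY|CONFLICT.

#0 (0,0) E
#1 (0,0) H  (was 0)
#2 (0,0) H  (was 0)
#3 (2,6) E
#4 (1,5) E
#5 (0,1) C  (was 0)
#6 (0,2) C  (was 1)
#7 (2,5) C  (was 6)
#8 (2,5) H  (was 5)
#9 (0,2) H  (was 2)
#10 (0,6) C  (was 2)
#11 (1,0) C  (was 5)

CLASS = HIT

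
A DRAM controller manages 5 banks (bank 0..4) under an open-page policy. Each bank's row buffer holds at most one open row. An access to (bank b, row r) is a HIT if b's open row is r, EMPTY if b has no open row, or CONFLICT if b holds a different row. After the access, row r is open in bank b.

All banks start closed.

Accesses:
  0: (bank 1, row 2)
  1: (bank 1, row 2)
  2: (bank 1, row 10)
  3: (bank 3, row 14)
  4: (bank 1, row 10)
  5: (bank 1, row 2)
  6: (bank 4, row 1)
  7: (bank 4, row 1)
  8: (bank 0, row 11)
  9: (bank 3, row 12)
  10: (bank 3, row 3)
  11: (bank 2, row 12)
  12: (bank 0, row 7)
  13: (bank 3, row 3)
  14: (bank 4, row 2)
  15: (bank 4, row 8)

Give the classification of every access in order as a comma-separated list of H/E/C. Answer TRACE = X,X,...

TRACE = E,H,C,E,H,C,E,H,E,C,C,E,C,H,C,C

0: bank 1 row 2 — prev None → EMPTY
1: bank 1 row 2 — prev 2 → HIT
2: bank 1 row 10 — prev 2 → CONFLICT
3: bank 3 row 14 — prev None → EMPTY
4: bank 1 row 10 — prev 10 → HIT
5: bank 1 row 2 — prev 10 → CONFLICT
6: bank 4 row 1 — prev None → EMPTY
7: bank 4 row 1 — prev 1 → HIT
8: bank 0 row 11 — prev None → EMPTY
9: bank 3 row 12 — prev 14 → CONFLICT
10: bank 3 row 3 — prev 12 → CONFLICT
11: bank 2 row 12 — prev None → EMPTY
12: bank 0 row 7 — prev 11 → CONFLICT
13: bank 3 row 3 — prev 3 → HIT
14: bank 4 row 2 — prev 1 → CONFLICT
15: bank 4 row 8 — prev 2 → CONFLICT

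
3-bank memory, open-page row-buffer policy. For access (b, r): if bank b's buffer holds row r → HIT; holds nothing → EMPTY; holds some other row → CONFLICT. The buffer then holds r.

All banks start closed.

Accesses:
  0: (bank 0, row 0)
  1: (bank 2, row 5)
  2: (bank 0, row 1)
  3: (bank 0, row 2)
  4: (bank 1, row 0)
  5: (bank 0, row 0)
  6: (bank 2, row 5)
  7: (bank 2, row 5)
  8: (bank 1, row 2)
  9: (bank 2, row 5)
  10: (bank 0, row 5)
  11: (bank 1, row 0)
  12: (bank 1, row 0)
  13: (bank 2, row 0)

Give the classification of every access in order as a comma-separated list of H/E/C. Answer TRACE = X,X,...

TRACE = E,E,C,C,E,C,H,H,C,H,C,C,H,C

0: bank 0 row 0 — prev None → EMPTY
1: bank 2 row 5 — prev None → EMPTY
2: bank 0 row 1 — prev 0 → CONFLICT
3: bank 0 row 2 — prev 1 → CONFLICT
4: bank 1 row 0 — prev None → EMPTY
5: bank 0 row 0 — prev 2 → CONFLICT
6: bank 2 row 5 — prev 5 → HIT
7: bank 2 row 5 — prev 5 → HIT
8: bank 1 row 2 — prev 0 → CONFLICT
9: bank 2 row 5 — prev 5 → HIT
10: bank 0 row 5 — prev 0 → CONFLICT
11: bank 1 row 0 — prev 2 → CONFLICT
12: bank 1 row 0 — prev 0 → HIT
13: bank 2 row 0 — prev 5 → CONFLICT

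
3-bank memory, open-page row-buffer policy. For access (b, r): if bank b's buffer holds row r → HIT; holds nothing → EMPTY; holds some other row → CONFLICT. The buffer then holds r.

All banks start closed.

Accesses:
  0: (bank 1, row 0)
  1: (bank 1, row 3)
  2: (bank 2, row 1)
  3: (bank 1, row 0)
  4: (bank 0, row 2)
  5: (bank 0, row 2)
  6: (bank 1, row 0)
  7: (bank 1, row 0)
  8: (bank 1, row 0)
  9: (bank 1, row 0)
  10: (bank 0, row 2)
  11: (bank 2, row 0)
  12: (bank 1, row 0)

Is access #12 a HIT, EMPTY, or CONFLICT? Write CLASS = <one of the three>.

CLASS = HIT

step 0: bank1 None->0 [EMPTY]
step 1: bank1 0->3 [CONFLICT]
step 2: bank2 None->1 [EMPTY]
step 3: bank1 3->0 [CONFLICT]
step 4: bank0 None->2 [EMPTY]
step 5: bank0 2->2 [HIT]
step 6: bank1 0->0 [HIT]
step 7: bank1 0->0 [HIT]
step 8: bank1 0->0 [HIT]
step 9: bank1 0->0 [HIT]
step 10: bank0 2->2 [HIT]
step 11: bank2 1->0 [CONFLICT]
step 12: bank1 0->0 [HIT]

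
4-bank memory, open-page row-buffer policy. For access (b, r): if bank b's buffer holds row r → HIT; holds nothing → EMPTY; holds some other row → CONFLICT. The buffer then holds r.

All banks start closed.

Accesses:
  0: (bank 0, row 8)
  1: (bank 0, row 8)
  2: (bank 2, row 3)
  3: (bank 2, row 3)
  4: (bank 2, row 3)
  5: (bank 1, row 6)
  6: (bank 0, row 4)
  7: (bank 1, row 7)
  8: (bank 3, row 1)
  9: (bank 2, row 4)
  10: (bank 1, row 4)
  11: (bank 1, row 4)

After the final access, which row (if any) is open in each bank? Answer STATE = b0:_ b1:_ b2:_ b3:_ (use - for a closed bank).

STATE = b0:4 b1:4 b2:4 b3:1

0: bank 0 row 8 — prev None → EMPTY
1: bank 0 row 8 — prev 8 → HIT
2: bank 2 row 3 — prev None → EMPTY
3: bank 2 row 3 — prev 3 → HIT
4: bank 2 row 3 — prev 3 → HIT
5: bank 1 row 6 — prev None → EMPTY
6: bank 0 row 4 — prev 8 → CONFLICT
7: bank 1 row 7 — prev 6 → CONFLICT
8: bank 3 row 1 — prev None → EMPTY
9: bank 2 row 4 — prev 3 → CONFLICT
10: bank 1 row 4 — prev 7 → CONFLICT
11: bank 1 row 4 — prev 4 → HIT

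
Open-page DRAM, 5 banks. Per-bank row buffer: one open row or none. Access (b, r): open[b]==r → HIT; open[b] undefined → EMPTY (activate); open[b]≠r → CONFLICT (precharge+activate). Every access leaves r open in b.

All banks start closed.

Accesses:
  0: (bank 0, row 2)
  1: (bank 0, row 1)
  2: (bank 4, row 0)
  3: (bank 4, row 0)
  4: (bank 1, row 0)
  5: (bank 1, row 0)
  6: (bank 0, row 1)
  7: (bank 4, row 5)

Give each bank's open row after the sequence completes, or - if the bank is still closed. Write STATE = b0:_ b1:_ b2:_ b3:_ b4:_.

  [0] b0 r2: no row ⇒ E
  [1] b0 r1: had r2 ⇒ C
  [2] b4 r0: no row ⇒ E
  [3] b4 r0: had r0 ⇒ H
  [4] b1 r0: no row ⇒ E
  [5] b1 r0: had r0 ⇒ H
  [6] b0 r1: had r1 ⇒ H
  [7] b4 r5: had r0 ⇒ C

STATE = b0:1 b1:0 b2:- b3:- b4:5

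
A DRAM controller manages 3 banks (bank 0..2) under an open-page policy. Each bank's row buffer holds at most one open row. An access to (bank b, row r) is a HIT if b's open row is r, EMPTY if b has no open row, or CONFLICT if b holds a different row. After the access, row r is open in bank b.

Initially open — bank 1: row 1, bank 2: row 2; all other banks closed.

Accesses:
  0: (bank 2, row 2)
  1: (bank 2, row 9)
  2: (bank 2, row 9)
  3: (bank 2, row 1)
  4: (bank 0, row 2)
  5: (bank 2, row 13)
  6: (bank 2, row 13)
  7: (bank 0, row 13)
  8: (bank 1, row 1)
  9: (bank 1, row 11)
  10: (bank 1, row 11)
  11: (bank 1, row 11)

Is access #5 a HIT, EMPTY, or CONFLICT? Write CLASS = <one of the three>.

  [0] b2 r2: had r2 ⇒ H
  [1] b2 r9: had r2 ⇒ C
  [2] b2 r9: had r9 ⇒ H
  [3] b2 r1: had r9 ⇒ C
  [4] b0 r2: no row ⇒ E
  [5] b2 r13: had r1 ⇒ C
  [6] b2 r13: had r13 ⇒ H
  [7] b0 r13: had r2 ⇒ C
  [8] b1 r1: had r1 ⇒ H
  [9] b1 r11: had r1 ⇒ C
  [10] b1 r11: had r11 ⇒ H
  [11] b1 r11: had r11 ⇒ H

CLASS = CONFLICT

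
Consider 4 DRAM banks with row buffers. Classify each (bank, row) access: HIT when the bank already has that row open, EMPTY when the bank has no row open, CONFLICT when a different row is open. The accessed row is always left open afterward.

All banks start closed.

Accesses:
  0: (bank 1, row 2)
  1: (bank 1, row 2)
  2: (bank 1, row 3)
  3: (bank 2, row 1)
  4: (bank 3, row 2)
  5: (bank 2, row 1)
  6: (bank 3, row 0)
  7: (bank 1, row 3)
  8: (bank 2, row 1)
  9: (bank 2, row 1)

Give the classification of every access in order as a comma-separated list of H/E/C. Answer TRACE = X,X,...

  [0] b1 r2: no row ⇒ E
  [1] b1 r2: had r2 ⇒ H
  [2] b1 r3: had r2 ⇒ C
  [3] b2 r1: no row ⇒ E
  [4] b3 r2: no row ⇒ E
  [5] b2 r1: had r1 ⇒ H
  [6] b3 r0: had r2 ⇒ C
  [7] b1 r3: had r3 ⇒ H
  [8] b2 r1: had r1 ⇒ H
  [9] b2 r1: had r1 ⇒ H

TRACE = E,H,C,E,E,H,C,H,H,H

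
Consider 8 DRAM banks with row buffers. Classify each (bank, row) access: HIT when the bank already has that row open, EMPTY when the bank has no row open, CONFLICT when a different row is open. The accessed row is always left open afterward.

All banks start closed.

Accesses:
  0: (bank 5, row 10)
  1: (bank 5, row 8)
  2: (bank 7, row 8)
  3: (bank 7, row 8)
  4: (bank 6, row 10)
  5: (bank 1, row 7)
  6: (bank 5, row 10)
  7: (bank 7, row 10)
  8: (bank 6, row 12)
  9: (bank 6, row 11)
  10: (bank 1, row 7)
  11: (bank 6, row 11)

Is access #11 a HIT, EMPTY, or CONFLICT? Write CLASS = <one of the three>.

CLASS = HIT

step 0: bank5 None->10 [EMPTY]
step 1: bank5 10->8 [CONFLICT]
step 2: bank7 None->8 [EMPTY]
step 3: bank7 8->8 [HIT]
step 4: bank6 None->10 [EMPTY]
step 5: bank1 None->7 [EMPTY]
step 6: bank5 8->10 [CONFLICT]
step 7: bank7 8->10 [CONFLICT]
step 8: bank6 10->12 [CONFLICT]
step 9: bank6 12->11 [CONFLICT]
step 10: bank1 7->7 [HIT]
step 11: bank6 11->11 [HIT]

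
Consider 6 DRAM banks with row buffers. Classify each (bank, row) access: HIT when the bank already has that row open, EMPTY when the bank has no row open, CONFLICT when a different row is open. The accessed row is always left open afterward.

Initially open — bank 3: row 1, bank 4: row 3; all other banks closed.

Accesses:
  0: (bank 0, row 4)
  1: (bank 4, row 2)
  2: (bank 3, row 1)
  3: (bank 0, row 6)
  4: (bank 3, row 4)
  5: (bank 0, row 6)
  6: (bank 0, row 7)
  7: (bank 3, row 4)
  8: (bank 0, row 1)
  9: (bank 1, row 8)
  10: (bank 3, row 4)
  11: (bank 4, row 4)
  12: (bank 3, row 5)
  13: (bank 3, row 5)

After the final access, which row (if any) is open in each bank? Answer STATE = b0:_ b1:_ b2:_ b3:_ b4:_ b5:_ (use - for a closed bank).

STATE = b0:1 b1:8 b2:- b3:5 b4:4 b5:-

  [0] b0 r4: no row ⇒ E
  [1] b4 r2: had r3 ⇒ C
  [2] b3 r1: had r1 ⇒ H
  [3] b0 r6: had r4 ⇒ C
  [4] b3 r4: had r1 ⇒ C
  [5] b0 r6: had r6 ⇒ H
  [6] b0 r7: had r6 ⇒ C
  [7] b3 r4: had r4 ⇒ H
  [8] b0 r1: had r7 ⇒ C
  [9] b1 r8: no row ⇒ E
  [10] b3 r4: had r4 ⇒ H
  [11] b4 r4: had r2 ⇒ C
  [12] b3 r5: had r4 ⇒ C
  [13] b3 r5: had r5 ⇒ H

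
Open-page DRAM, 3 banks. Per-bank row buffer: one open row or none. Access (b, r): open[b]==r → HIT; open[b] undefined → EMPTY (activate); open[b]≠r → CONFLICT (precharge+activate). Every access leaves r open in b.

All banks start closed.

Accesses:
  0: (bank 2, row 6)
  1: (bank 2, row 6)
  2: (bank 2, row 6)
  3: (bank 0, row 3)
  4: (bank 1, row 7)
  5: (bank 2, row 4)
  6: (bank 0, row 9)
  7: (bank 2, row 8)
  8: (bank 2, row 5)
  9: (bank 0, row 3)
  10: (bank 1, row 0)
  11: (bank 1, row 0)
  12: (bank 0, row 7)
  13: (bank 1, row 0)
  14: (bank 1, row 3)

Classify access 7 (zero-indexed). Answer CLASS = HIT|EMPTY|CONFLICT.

CLASS = CONFLICT

  [0] b2 r6: no row ⇒ E
  [1] b2 r6: had r6 ⇒ H
  [2] b2 r6: had r6 ⇒ H
  [3] b0 r3: no row ⇒ E
  [4] b1 r7: no row ⇒ E
  [5] b2 r4: had r6 ⇒ C
  [6] b0 r9: had r3 ⇒ C
  [7] b2 r8: had r4 ⇒ C
  [8] b2 r5: had r8 ⇒ C
  [9] b0 r3: had r9 ⇒ C
  [10] b1 r0: had r7 ⇒ C
  [11] b1 r0: had r0 ⇒ H
  [12] b0 r7: had r3 ⇒ C
  [13] b1 r0: had r0 ⇒ H
  [14] b1 r3: had r0 ⇒ C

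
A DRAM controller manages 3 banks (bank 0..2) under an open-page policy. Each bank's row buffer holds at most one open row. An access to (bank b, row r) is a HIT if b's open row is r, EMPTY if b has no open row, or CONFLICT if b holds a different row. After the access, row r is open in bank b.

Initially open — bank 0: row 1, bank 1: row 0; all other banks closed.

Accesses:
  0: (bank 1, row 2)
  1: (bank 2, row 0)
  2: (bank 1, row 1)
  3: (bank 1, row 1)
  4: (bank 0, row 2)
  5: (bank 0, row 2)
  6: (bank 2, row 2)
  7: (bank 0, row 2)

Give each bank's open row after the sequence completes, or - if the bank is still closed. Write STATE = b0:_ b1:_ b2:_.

STATE = b0:2 b1:1 b2:2

  [0] b1 r2: had r0 ⇒ C
  [1] b2 r0: no row ⇒ E
  [2] b1 r1: had r2 ⇒ C
  [3] b1 r1: had r1 ⇒ H
  [4] b0 r2: had r1 ⇒ C
  [5] b0 r2: had r2 ⇒ H
  [6] b2 r2: had r0 ⇒ C
  [7] b0 r2: had r2 ⇒ H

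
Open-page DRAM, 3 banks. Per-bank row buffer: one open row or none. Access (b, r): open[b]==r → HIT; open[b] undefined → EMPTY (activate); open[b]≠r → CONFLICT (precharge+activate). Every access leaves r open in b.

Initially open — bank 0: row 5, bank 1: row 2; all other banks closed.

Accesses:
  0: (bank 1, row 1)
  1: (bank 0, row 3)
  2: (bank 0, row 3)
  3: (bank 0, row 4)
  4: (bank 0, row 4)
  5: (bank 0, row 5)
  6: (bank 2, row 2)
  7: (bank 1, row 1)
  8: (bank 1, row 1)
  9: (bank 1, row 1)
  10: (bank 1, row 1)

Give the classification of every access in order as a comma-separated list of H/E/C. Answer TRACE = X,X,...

0: bank 1 row 1 — prev 2 → CONFLICT
1: bank 0 row 3 — prev 5 → CONFLICT
2: bank 0 row 3 — prev 3 → HIT
3: bank 0 row 4 — prev 3 → CONFLICT
4: bank 0 row 4 — prev 4 → HIT
5: bank 0 row 5 — prev 4 → CONFLICT
6: bank 2 row 2 — prev None → EMPTY
7: bank 1 row 1 — prev 1 → HIT
8: bank 1 row 1 — prev 1 → HIT
9: bank 1 row 1 — prev 1 → HIT
10: bank 1 row 1 — prev 1 → HIT

TRACE = C,C,H,C,H,C,E,H,H,H,H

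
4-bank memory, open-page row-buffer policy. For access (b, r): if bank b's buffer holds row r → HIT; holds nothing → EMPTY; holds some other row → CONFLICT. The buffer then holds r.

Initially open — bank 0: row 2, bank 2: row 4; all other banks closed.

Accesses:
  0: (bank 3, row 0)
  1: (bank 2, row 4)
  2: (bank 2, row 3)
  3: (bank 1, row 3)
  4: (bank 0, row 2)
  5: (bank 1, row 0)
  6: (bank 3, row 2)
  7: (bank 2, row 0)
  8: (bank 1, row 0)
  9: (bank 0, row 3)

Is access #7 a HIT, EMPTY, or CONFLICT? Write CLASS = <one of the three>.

CLASS = CONFLICT

step 0: bank3 None->0 [EMPTY]
step 1: bank2 4->4 [HIT]
step 2: bank2 4->3 [CONFLICT]
step 3: bank1 None->3 [EMPTY]
step 4: bank0 2->2 [HIT]
step 5: bank1 3->0 [CONFLICT]
step 6: bank3 0->2 [CONFLICT]
step 7: bank2 3->0 [CONFLICT]
step 8: bank1 0->0 [HIT]
step 9: bank0 2->3 [CONFLICT]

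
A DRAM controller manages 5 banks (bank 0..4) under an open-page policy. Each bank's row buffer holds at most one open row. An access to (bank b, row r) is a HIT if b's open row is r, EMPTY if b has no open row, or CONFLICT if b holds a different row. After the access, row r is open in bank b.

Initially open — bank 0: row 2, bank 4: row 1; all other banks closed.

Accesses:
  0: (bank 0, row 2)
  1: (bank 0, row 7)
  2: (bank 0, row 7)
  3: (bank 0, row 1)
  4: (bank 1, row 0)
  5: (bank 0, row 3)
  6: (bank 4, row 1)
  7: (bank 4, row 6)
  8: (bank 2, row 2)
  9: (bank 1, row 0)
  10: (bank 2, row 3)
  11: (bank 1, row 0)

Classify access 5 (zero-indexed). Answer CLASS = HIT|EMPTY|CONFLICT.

#0 (0,2) H  (was 2)
#1 (0,7) C  (was 2)
#2 (0,7) H  (was 7)
#3 (0,1) C  (was 7)
#4 (1,0) E
#5 (0,3) C  (was 1)
#6 (4,1) H  (was 1)
#7 (4,6) C  (was 1)
#8 (2,2) E
#9 (1,0) H  (was 0)
#10 (2,3) C  (was 2)
#11 (1,0) H  (was 0)

CLASS = CONFLICT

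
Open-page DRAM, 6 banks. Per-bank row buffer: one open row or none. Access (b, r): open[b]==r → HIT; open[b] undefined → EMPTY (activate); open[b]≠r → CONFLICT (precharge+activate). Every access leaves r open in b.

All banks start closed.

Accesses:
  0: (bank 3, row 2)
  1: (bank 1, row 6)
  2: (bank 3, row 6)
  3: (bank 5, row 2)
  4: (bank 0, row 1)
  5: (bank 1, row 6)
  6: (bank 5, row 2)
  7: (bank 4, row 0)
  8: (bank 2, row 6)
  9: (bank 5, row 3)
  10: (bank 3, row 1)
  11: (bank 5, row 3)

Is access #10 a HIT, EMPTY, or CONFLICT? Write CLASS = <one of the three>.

CLASS = CONFLICT

  [0] b3 r2: no row ⇒ E
  [1] b1 r6: no row ⇒ E
  [2] b3 r6: had r2 ⇒ C
  [3] b5 r2: no row ⇒ E
  [4] b0 r1: no row ⇒ E
  [5] b1 r6: had r6 ⇒ H
  [6] b5 r2: had r2 ⇒ H
  [7] b4 r0: no row ⇒ E
  [8] b2 r6: no row ⇒ E
  [9] b5 r3: had r2 ⇒ C
  [10] b3 r1: had r6 ⇒ C
  [11] b5 r3: had r3 ⇒ H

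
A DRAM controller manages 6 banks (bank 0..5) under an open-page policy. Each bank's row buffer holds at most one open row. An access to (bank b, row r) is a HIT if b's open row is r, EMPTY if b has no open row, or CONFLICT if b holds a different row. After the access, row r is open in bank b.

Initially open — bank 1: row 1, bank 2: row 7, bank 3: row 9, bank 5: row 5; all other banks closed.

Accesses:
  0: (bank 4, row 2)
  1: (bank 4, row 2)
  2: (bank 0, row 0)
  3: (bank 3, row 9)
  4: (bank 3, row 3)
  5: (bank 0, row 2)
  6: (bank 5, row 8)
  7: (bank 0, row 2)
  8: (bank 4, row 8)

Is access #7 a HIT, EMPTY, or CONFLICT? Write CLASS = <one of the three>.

#0 (4,2) E
#1 (4,2) H  (was 2)
#2 (0,0) E
#3 (3,9) H  (was 9)
#4 (3,3) C  (was 9)
#5 (0,2) C  (was 0)
#6 (5,8) C  (was 5)
#7 (0,2) H  (was 2)
#8 (4,8) C  (was 2)

CLASS = HIT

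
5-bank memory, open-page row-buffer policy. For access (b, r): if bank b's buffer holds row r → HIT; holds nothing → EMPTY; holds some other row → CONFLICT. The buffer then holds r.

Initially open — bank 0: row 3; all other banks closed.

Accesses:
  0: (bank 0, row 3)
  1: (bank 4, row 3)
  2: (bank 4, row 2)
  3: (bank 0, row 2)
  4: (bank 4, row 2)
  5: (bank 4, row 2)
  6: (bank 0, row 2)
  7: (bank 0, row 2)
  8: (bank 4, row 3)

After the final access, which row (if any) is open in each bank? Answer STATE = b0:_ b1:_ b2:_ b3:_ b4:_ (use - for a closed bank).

0: bank 0 row 3 — prev 3 → HIT
1: bank 4 row 3 — prev None → EMPTY
2: bank 4 row 2 — prev 3 → CONFLICT
3: bank 0 row 2 — prev 3 → CONFLICT
4: bank 4 row 2 — prev 2 → HIT
5: bank 4 row 2 — prev 2 → HIT
6: bank 0 row 2 — prev 2 → HIT
7: bank 0 row 2 — prev 2 → HIT
8: bank 4 row 3 — prev 2 → CONFLICT

STATE = b0:2 b1:- b2:- b3:- b4:3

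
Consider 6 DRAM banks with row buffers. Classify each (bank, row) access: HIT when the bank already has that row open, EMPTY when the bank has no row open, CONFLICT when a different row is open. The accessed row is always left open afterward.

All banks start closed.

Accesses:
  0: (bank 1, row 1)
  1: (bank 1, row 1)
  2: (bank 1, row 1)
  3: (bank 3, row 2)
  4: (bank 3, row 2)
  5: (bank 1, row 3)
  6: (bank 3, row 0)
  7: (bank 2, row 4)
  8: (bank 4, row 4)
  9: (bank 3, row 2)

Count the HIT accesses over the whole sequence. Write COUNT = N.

  [0] b1 r1: no row ⇒ E
  [1] b1 r1: had r1 ⇒ H
  [2] b1 r1: had r1 ⇒ H
  [3] b3 r2: no row ⇒ E
  [4] b3 r2: had r2 ⇒ H
  [5] b1 r3: had r1 ⇒ C
  [6] b3 r0: had r2 ⇒ C
  [7] b2 r4: no row ⇒ E
  [8] b4 r4: no row ⇒ E
  [9] b3 r2: had r0 ⇒ C

COUNT = 3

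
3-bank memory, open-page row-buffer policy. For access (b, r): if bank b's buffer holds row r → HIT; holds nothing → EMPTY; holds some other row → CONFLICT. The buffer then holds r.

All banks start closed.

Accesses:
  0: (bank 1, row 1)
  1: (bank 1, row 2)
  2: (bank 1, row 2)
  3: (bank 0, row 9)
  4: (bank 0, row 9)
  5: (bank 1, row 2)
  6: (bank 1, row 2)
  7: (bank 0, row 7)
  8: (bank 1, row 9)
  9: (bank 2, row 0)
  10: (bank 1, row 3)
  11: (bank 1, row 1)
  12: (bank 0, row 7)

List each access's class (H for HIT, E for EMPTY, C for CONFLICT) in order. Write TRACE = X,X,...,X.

TRACE = E,C,H,E,H,H,H,C,C,E,C,C,H

0: bank 1 row 1 — prev None → EMPTY
1: bank 1 row 2 — prev 1 → CONFLICT
2: bank 1 row 2 — prev 2 → HIT
3: bank 0 row 9 — prev None → EMPTY
4: bank 0 row 9 — prev 9 → HIT
5: bank 1 row 2 — prev 2 → HIT
6: bank 1 row 2 — prev 2 → HIT
7: bank 0 row 7 — prev 9 → CONFLICT
8: bank 1 row 9 — prev 2 → CONFLICT
9: bank 2 row 0 — prev None → EMPTY
10: bank 1 row 3 — prev 9 → CONFLICT
11: bank 1 row 1 — prev 3 → CONFLICT
12: bank 0 row 7 — prev 7 → HIT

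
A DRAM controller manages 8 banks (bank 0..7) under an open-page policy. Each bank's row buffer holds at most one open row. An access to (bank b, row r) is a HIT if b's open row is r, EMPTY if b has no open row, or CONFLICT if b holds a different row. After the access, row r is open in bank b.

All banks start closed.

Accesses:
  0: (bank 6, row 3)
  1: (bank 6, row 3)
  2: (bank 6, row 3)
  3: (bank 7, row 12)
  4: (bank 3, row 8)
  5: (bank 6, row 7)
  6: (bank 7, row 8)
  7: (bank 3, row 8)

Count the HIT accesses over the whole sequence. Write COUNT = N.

0: bank 6 row 3 — prev None → EMPTY
1: bank 6 row 3 — prev 3 → HIT
2: bank 6 row 3 — prev 3 → HIT
3: bank 7 row 12 — prev None → EMPTY
4: bank 3 row 8 — prev None → EMPTY
5: bank 6 row 7 — prev 3 → CONFLICT
6: bank 7 row 8 — prev 12 → CONFLICT
7: bank 3 row 8 — prev 8 → HIT

COUNT = 3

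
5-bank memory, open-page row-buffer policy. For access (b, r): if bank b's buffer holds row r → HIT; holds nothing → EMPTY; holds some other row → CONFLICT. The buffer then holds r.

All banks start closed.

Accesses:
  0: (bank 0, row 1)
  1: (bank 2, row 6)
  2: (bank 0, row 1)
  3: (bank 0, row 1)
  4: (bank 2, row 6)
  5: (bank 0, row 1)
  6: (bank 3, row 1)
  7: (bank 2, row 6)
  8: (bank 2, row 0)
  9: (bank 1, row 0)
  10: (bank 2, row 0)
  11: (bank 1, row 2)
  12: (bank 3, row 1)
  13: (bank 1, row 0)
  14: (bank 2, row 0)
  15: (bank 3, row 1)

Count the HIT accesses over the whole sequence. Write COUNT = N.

0: bank 0 row 1 — prev None → EMPTY
1: bank 2 row 6 — prev None → EMPTY
2: bank 0 row 1 — prev 1 → HIT
3: bank 0 row 1 — prev 1 → HIT
4: bank 2 row 6 — prev 6 → HIT
5: bank 0 row 1 — prev 1 → HIT
6: bank 3 row 1 — prev None → EMPTY
7: bank 2 row 6 — prev 6 → HIT
8: bank 2 row 0 — prev 6 → CONFLICT
9: bank 1 row 0 — prev None → EMPTY
10: bank 2 row 0 — prev 0 → HIT
11: bank 1 row 2 — prev 0 → CONFLICT
12: bank 3 row 1 — prev 1 → HIT
13: bank 1 row 0 — prev 2 → CONFLICT
14: bank 2 row 0 — prev 0 → HIT
15: bank 3 row 1 — prev 1 → HIT

COUNT = 9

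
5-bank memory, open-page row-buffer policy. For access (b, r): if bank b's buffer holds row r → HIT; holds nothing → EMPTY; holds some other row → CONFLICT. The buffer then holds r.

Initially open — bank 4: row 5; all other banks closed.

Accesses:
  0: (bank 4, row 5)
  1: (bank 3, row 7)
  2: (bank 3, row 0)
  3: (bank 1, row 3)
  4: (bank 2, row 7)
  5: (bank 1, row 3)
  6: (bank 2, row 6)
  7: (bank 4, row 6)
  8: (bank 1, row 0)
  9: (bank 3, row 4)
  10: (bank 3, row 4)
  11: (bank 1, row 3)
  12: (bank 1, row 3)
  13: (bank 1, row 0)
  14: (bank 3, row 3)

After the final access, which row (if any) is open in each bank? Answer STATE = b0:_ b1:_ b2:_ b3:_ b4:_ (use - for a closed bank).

STATE = b0:- b1:0 b2:6 b3:3 b4:6

0: bank 4 row 5 — prev 5 → HIT
1: bank 3 row 7 — prev None → EMPTY
2: bank 3 row 0 — prev 7 → CONFLICT
3: bank 1 row 3 — prev None → EMPTY
4: bank 2 row 7 — prev None → EMPTY
5: bank 1 row 3 — prev 3 → HIT
6: bank 2 row 6 — prev 7 → CONFLICT
7: bank 4 row 6 — prev 5 → CONFLICT
8: bank 1 row 0 — prev 3 → CONFLICT
9: bank 3 row 4 — prev 0 → CONFLICT
10: bank 3 row 4 — prev 4 → HIT
11: bank 1 row 3 — prev 0 → CONFLICT
12: bank 1 row 3 — prev 3 → HIT
13: bank 1 row 0 — prev 3 → CONFLICT
14: bank 3 row 3 — prev 4 → CONFLICT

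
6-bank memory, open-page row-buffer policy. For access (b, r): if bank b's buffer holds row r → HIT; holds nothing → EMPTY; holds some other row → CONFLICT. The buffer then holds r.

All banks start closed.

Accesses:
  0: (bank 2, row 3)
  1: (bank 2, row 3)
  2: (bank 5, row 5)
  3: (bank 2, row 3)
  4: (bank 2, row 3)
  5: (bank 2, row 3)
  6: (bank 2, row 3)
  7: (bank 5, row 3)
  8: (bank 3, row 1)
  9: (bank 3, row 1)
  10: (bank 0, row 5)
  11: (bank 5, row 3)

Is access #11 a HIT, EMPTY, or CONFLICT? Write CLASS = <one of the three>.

  [0] b2 r3: no row ⇒ E
  [1] b2 r3: had r3 ⇒ H
  [2] b5 r5: no row ⇒ E
  [3] b2 r3: had r3 ⇒ H
  [4] b2 r3: had r3 ⇒ H
  [5] b2 r3: had r3 ⇒ H
  [6] b2 r3: had r3 ⇒ H
  [7] b5 r3: had r5 ⇒ C
  [8] b3 r1: no row ⇒ E
  [9] b3 r1: had r1 ⇒ H
  [10] b0 r5: no row ⇒ E
  [11] b5 r3: had r3 ⇒ H

CLASS = HIT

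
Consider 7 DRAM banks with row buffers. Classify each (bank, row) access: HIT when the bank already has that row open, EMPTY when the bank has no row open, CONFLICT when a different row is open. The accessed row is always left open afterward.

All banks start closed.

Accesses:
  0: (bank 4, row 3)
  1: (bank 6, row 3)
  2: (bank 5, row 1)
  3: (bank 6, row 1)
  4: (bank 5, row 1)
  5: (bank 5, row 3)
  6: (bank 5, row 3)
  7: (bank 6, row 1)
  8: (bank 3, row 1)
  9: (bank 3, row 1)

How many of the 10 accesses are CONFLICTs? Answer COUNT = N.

COUNT = 2

0: bank 4 row 3 — prev None → EMPTY
1: bank 6 row 3 — prev None → EMPTY
2: bank 5 row 1 — prev None → EMPTY
3: bank 6 row 1 — prev 3 → CONFLICT
4: bank 5 row 1 — prev 1 → HIT
5: bank 5 row 3 — prev 1 → CONFLICT
6: bank 5 row 3 — prev 3 → HIT
7: bank 6 row 1 — prev 1 → HIT
8: bank 3 row 1 — prev None → EMPTY
9: bank 3 row 1 — prev 1 → HIT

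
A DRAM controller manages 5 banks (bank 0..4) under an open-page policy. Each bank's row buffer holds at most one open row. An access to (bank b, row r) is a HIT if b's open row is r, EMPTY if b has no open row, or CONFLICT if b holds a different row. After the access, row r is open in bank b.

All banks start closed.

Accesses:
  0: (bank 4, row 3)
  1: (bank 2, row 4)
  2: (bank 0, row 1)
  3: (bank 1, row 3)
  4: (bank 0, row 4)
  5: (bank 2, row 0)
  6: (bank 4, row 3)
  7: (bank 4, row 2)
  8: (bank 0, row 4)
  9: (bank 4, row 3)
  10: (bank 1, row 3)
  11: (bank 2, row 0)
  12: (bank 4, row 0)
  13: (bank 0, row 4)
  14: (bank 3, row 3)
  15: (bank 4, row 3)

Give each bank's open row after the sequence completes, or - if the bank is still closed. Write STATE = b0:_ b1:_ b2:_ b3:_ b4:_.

STATE = b0:4 b1:3 b2:0 b3:3 b4:3

  [0] b4 r3: no row ⇒ E
  [1] b2 r4: no row ⇒ E
  [2] b0 r1: no row ⇒ E
  [3] b1 r3: no row ⇒ E
  [4] b0 r4: had r1 ⇒ C
  [5] b2 r0: had r4 ⇒ C
  [6] b4 r3: had r3 ⇒ H
  [7] b4 r2: had r3 ⇒ C
  [8] b0 r4: had r4 ⇒ H
  [9] b4 r3: had r2 ⇒ C
  [10] b1 r3: had r3 ⇒ H
  [11] b2 r0: had r0 ⇒ H
  [12] b4 r0: had r3 ⇒ C
  [13] b0 r4: had r4 ⇒ H
  [14] b3 r3: no row ⇒ E
  [15] b4 r3: had r0 ⇒ C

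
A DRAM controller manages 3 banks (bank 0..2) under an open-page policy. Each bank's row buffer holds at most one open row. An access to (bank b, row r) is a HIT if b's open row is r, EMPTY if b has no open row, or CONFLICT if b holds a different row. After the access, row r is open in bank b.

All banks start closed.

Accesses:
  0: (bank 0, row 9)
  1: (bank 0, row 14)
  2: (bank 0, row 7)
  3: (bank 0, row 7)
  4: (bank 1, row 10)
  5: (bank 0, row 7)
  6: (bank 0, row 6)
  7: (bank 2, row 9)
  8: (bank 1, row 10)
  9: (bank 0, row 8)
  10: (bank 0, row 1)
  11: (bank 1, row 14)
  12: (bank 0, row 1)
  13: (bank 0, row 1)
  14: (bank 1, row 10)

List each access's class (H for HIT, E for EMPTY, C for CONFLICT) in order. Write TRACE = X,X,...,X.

#0 (0,9) E
#1 (0,14) C  (was 9)
#2 (0,7) C  (was 14)
#3 (0,7) H  (was 7)
#4 (1,10) E
#5 (0,7) H  (was 7)
#6 (0,6) C  (was 7)
#7 (2,9) E
#8 (1,10) H  (was 10)
#9 (0,8) C  (was 6)
#10 (0,1) C  (was 8)
#11 (1,14) C  (was 10)
#12 (0,1) H  (was 1)
#13 (0,1) H  (was 1)
#14 (1,10) C  (was 14)

TRACE = E,C,C,H,E,H,C,E,H,C,C,C,H,H,C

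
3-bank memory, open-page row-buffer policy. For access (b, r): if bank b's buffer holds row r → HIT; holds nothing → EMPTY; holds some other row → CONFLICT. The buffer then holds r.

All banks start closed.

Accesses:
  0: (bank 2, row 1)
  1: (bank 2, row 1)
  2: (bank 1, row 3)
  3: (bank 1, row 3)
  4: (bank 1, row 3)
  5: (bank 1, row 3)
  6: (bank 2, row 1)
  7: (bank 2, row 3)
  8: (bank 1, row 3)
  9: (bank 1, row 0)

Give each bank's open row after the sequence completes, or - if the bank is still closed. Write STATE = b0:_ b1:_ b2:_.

#0 (2,1) E
#1 (2,1) H  (was 1)
#2 (1,3) E
#3 (1,3) H  (was 3)
#4 (1,3) H  (was 3)
#5 (1,3) H  (was 3)
#6 (2,1) H  (was 1)
#7 (2,3) C  (was 1)
#8 (1,3) H  (was 3)
#9 (1,0) C  (was 3)

STATE = b0:- b1:0 b2:3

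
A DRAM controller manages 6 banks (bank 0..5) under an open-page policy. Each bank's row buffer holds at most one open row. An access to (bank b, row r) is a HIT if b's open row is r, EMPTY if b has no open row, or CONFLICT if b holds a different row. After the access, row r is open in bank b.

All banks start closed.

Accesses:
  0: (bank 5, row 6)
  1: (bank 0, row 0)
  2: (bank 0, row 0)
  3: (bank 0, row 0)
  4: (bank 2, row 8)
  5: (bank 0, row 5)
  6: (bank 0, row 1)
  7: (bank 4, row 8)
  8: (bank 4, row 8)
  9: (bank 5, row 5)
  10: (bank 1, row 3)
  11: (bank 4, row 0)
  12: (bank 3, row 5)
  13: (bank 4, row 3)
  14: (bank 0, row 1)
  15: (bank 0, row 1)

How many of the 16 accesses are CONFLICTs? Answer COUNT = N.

  [0] b5 r6: no row ⇒ E
  [1] b0 r0: no row ⇒ E
  [2] b0 r0: had r0 ⇒ H
  [3] b0 r0: had r0 ⇒ H
  [4] b2 r8: no row ⇒ E
  [5] b0 r5: had r0 ⇒ C
  [6] b0 r1: had r5 ⇒ C
  [7] b4 r8: no row ⇒ E
  [8] b4 r8: had r8 ⇒ H
  [9] b5 r5: had r6 ⇒ C
  [10] b1 r3: no row ⇒ E
  [11] b4 r0: had r8 ⇒ C
  [12] b3 r5: no row ⇒ E
  [13] b4 r3: had r0 ⇒ C
  [14] b0 r1: had r1 ⇒ H
  [15] b0 r1: had r1 ⇒ H

COUNT = 5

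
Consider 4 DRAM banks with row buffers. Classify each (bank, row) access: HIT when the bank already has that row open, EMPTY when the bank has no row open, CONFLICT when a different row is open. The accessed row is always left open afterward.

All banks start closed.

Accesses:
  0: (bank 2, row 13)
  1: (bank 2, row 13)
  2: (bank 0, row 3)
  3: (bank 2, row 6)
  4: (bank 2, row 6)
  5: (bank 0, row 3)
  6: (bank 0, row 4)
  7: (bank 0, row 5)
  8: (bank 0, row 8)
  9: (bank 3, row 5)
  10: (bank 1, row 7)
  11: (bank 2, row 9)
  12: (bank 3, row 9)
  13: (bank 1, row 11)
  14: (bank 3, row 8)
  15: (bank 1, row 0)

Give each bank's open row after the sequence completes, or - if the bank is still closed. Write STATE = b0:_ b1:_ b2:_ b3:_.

STATE = b0:8 b1:0 b2:9 b3:8

0: bank 2 row 13 — prev None → EMPTY
1: bank 2 row 13 — prev 13 → HIT
2: bank 0 row 3 — prev None → EMPTY
3: bank 2 row 6 — prev 13 → CONFLICT
4: bank 2 row 6 — prev 6 → HIT
5: bank 0 row 3 — prev 3 → HIT
6: bank 0 row 4 — prev 3 → CONFLICT
7: bank 0 row 5 — prev 4 → CONFLICT
8: bank 0 row 8 — prev 5 → CONFLICT
9: bank 3 row 5 — prev None → EMPTY
10: bank 1 row 7 — prev None → EMPTY
11: bank 2 row 9 — prev 6 → CONFLICT
12: bank 3 row 9 — prev 5 → CONFLICT
13: bank 1 row 11 — prev 7 → CONFLICT
14: bank 3 row 8 — prev 9 → CONFLICT
15: bank 1 row 0 — prev 11 → CONFLICT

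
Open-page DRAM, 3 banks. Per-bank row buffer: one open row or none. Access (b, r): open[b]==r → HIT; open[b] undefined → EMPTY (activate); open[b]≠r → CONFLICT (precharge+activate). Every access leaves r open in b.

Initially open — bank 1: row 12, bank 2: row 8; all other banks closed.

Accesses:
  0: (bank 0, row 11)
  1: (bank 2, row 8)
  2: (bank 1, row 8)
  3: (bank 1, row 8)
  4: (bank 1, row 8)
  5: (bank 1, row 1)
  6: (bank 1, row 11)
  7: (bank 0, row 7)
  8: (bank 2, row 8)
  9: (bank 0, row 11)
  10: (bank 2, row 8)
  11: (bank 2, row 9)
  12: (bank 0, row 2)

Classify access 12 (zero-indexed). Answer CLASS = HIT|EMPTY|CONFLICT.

CLASS = CONFLICT

  [0] b0 r11: no row ⇒ E
  [1] b2 r8: had r8 ⇒ H
  [2] b1 r8: had r12 ⇒ C
  [3] b1 r8: had r8 ⇒ H
  [4] b1 r8: had r8 ⇒ H
  [5] b1 r1: had r8 ⇒ C
  [6] b1 r11: had r1 ⇒ C
  [7] b0 r7: had r11 ⇒ C
  [8] b2 r8: had r8 ⇒ H
  [9] b0 r11: had r7 ⇒ C
  [10] b2 r8: had r8 ⇒ H
  [11] b2 r9: had r8 ⇒ C
  [12] b0 r2: had r11 ⇒ C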